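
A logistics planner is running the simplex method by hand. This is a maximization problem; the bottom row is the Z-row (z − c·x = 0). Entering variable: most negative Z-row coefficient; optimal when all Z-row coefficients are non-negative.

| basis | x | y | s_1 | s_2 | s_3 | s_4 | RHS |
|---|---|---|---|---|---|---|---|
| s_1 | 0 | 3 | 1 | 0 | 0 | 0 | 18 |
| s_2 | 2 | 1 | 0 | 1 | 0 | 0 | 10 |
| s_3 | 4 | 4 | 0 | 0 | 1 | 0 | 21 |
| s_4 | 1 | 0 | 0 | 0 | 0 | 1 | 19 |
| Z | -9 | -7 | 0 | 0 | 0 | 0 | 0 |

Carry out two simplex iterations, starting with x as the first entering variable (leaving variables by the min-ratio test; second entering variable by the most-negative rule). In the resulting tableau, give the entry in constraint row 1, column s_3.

-3/2

Ratio test on column x — row 1: entry 0 ≤ 0; row 2: 10/2 = 5; row 3: 21/4 = 21/4; row 4: 19/1 = 19. Minimum is 5 at row 2 (s_2 leaves); pivot element 2.
Divide row 2 by 2; eliminate column x from the other rows.
Second iteration: most negative Z-row entry is -5/2 in column y, so y enters.
Ratio test on column y — row 1: 18/3 = 6; row 2: 5/(1/2) = 10; row 3: 1/2 = 1/2; row 4: entry -1/2 ≤ 0. Minimum is 1/2 at row 3 (s_3 leaves); pivot element 2.
Divide row 3 by 2; eliminate column y from the other rows.
After both pivots, the entry at constraint row 1, column s_3 is -3/2.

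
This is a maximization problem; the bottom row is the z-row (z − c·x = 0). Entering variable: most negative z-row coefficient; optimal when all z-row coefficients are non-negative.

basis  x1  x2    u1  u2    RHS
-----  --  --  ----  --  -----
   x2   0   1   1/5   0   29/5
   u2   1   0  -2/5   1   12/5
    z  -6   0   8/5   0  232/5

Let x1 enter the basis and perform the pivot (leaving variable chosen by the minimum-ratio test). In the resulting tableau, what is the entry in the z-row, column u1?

Ratio test on column x1 — row 1: entry 0 ≤ 0; row 2: (12/5)/1 = 12/5. Minimum is 12/5 at row 2 (u2 leaves); pivot element 1.
Divide row 2 by 1; eliminate column x1 from the other rows.
z-row update in column u1: 8/5 − (-6)·(-2/5) = -4/5.

-4/5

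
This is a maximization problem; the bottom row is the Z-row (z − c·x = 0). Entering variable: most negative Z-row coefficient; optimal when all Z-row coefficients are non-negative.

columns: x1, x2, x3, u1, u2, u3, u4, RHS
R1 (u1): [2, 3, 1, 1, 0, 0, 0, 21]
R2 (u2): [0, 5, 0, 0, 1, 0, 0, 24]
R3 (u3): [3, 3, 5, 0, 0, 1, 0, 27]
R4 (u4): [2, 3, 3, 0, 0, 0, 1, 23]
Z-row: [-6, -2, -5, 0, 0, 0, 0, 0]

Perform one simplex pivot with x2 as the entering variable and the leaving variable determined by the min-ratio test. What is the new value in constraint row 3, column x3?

5

Ratio test on column x2 — row 1: 21/3 = 7; row 2: 24/5 = 24/5; row 3: 27/3 = 9; row 4: 23/3 = 23/3. Minimum is 24/5 at row 2 (u2 leaves); pivot element 5.
Divide row 2 by 5; eliminate column x2 from the other rows.
Row 3 update in column x3: 5 − 3·0 = 5.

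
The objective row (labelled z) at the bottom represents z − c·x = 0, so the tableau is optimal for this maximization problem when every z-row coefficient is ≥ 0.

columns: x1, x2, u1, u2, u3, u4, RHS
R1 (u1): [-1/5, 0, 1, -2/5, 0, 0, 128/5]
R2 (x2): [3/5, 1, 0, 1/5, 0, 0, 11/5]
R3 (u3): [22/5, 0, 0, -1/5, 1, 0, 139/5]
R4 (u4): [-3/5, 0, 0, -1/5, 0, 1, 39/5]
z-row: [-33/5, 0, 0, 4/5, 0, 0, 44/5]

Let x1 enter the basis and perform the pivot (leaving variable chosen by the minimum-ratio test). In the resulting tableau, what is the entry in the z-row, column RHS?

Ratio test on column x1 — row 1: entry -1/5 ≤ 0; row 2: (11/5)/(3/5) = 11/3; row 3: (139/5)/(22/5) = 139/22; row 4: entry -3/5 ≤ 0. Minimum is 11/3 at row 2 (x2 leaves); pivot element 3/5.
Divide row 2 by 3/5; eliminate column x1 from the other rows.
z-row update in column RHS: 44/5 − (-33/5)·(11/3) = 33.

33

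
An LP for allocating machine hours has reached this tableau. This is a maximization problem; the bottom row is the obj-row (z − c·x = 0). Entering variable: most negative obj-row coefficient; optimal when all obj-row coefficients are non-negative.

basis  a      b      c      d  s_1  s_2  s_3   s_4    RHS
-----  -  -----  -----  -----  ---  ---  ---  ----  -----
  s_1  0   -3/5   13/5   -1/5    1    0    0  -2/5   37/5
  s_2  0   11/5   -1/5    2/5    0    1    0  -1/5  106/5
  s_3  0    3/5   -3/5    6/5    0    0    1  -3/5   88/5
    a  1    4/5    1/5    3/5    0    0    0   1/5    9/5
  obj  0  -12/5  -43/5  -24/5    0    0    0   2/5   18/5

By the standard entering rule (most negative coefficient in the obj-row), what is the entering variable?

Negative obj-row entries: b: -12/5, c: -43/5, d: -24/5.
The most negative is -43/5 in column c, so c enters.

c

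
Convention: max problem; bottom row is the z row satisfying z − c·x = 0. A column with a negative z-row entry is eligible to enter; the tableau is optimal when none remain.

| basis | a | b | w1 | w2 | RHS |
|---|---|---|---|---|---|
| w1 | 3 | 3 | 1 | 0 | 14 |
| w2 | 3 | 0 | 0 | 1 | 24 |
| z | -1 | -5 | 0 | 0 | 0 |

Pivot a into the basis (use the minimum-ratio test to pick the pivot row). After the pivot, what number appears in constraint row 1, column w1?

1/3

Ratio test on column a — row 1: 14/3 = 14/3; row 2: 24/3 = 8. Minimum is 14/3 at row 1 (w1 leaves); pivot element 3.
Divide row 1 by 3; eliminate column a from the other rows.
In the new row 1, the w1 entry is the old entry divided by the pivot: 1/3 = 1/3.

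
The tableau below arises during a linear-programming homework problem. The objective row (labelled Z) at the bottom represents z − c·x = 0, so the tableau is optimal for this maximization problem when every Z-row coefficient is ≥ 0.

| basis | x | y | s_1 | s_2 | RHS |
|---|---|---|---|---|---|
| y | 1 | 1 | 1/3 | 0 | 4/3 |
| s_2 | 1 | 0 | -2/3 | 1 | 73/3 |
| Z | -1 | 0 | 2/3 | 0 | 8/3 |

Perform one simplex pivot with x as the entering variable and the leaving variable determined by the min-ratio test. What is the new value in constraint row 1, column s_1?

1/3

Ratio test on column x — row 1: (4/3)/1 = 4/3; row 2: (73/3)/1 = 73/3. Minimum is 4/3 at row 1 (y leaves); pivot element 1.
Divide row 1 by 1; eliminate column x from the other rows.
In the new row 1, the s_1 entry is the old entry divided by the pivot: (1/3)/1 = 1/3.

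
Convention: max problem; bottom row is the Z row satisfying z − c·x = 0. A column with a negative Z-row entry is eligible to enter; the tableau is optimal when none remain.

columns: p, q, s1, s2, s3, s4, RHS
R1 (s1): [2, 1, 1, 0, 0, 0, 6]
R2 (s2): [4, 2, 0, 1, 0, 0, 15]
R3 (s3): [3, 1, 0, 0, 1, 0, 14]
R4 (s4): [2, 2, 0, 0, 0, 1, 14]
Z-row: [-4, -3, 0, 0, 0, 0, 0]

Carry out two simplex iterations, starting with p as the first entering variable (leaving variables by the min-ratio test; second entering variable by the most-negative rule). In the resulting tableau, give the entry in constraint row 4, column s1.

-2

Ratio test on column p — row 1: 6/2 = 3; row 2: 15/4 = 15/4; row 3: 14/3 = 14/3; row 4: 14/2 = 7. Minimum is 3 at row 1 (s1 leaves); pivot element 2.
Divide row 1 by 2; eliminate column p from the other rows.
Second iteration: most negative Z-row entry is -1 in column q, so q enters.
Ratio test on column q — row 1: 3/(1/2) = 6; row 2: entry 0 ≤ 0; row 3: entry -1/2 ≤ 0; row 4: 8/1 = 8. Minimum is 6 at row 1 (p leaves); pivot element 1/2.
Divide row 1 by 1/2; eliminate column q from the other rows.
After both pivots, the entry at constraint row 4, column s1 is -2.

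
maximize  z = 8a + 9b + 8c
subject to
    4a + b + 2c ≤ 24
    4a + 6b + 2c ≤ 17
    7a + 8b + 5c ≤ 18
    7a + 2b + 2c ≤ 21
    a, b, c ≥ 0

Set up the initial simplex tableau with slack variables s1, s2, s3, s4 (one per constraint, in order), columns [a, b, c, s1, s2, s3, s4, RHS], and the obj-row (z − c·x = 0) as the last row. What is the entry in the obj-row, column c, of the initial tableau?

-8

The obj-row carries the negated objective coefficients: the c entry is -8.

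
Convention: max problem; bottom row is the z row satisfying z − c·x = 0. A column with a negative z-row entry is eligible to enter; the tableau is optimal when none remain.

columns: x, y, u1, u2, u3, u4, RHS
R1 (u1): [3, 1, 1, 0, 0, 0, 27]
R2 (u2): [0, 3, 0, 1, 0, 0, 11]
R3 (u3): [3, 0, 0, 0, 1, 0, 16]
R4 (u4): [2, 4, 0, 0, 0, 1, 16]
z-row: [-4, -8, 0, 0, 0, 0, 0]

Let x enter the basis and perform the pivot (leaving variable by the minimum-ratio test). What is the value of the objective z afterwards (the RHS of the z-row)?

64/3

Ratio test on column x — row 1: 27/3 = 9; row 2: entry 0 ≤ 0; row 3: 16/3 = 16/3; row 4: 16/2 = 8. Minimum is 16/3 at row 3 (u3 leaves); pivot element 3.
Pivot on row 3; the z-row RHS becomes 0 − (-4)·(16/3) = 64/3.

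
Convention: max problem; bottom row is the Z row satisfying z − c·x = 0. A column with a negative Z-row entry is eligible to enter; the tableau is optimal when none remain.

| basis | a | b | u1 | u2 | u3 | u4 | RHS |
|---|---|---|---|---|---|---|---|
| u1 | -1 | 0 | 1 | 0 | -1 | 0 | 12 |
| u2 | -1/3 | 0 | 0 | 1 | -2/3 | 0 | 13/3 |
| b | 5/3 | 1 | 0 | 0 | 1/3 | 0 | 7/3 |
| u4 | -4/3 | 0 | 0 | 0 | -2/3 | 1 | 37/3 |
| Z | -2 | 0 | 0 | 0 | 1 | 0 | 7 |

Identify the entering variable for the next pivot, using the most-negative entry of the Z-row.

Negative Z-row entries: a: -2.
The most negative is -2 in column a, so a enters.

a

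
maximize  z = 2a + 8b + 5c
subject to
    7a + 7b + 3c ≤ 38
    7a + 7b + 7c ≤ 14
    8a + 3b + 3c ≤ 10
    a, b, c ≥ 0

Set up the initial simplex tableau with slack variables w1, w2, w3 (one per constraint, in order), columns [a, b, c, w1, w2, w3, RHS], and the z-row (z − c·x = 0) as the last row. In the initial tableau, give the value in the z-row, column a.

The z-row carries the negated objective coefficients: the a entry is -2.

-2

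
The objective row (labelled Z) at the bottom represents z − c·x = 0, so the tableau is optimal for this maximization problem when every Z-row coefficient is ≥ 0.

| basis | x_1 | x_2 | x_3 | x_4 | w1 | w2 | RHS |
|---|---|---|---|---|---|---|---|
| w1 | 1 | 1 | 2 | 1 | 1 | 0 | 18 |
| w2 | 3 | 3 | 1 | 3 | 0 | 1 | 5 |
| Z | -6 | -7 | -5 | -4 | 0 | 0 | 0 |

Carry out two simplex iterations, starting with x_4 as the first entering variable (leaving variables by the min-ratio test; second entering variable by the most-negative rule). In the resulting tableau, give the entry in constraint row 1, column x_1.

-5

Ratio test on column x_4 — row 1: 18/1 = 18; row 2: 5/3 = 5/3. Minimum is 5/3 at row 2 (w2 leaves); pivot element 3.
Divide row 2 by 3; eliminate column x_4 from the other rows.
Second iteration: most negative Z-row entry is -11/3 in column x_3, so x_3 enters.
Ratio test on column x_3 — row 1: (49/3)/(5/3) = 49/5; row 2: (5/3)/(1/3) = 5. Minimum is 5 at row 2 (x_4 leaves); pivot element 1/3.
Divide row 2 by 1/3; eliminate column x_3 from the other rows.
After both pivots, the entry at constraint row 1, column x_1 is -5.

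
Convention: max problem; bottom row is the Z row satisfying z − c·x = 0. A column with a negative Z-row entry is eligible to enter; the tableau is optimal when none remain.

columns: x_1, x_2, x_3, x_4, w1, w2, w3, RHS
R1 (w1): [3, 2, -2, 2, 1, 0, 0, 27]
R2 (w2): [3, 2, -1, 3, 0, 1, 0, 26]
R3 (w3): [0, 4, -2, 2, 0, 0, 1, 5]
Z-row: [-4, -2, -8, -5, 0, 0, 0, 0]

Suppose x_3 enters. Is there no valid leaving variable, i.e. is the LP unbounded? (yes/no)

yes

Every constraint-row entry in column x_3 is ≤ 0, so increasing x_3 is unbounded.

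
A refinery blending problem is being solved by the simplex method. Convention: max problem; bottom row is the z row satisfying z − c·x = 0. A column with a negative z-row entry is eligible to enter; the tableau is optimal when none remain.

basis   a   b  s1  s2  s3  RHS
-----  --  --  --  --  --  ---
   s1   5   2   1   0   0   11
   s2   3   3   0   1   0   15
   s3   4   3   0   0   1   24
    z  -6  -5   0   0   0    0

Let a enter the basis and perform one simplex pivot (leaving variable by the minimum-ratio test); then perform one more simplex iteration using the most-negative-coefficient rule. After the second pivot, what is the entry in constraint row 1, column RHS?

Ratio test on column a — row 1: 11/5 = 11/5; row 2: 15/3 = 5; row 3: 24/4 = 6. Minimum is 11/5 at row 1 (s1 leaves); pivot element 5.
Divide row 1 by 5; eliminate column a from the other rows.
Second iteration: most negative z-row entry is -13/5 in column b, so b enters.
Ratio test on column b — row 1: (11/5)/(2/5) = 11/2; row 2: (42/5)/(9/5) = 14/3; row 3: (76/5)/(7/5) = 76/7. Minimum is 14/3 at row 2 (s2 leaves); pivot element 9/5.
Divide row 2 by 9/5; eliminate column b from the other rows.
After both pivots, the entry at constraint row 1, column RHS is 1/3.

1/3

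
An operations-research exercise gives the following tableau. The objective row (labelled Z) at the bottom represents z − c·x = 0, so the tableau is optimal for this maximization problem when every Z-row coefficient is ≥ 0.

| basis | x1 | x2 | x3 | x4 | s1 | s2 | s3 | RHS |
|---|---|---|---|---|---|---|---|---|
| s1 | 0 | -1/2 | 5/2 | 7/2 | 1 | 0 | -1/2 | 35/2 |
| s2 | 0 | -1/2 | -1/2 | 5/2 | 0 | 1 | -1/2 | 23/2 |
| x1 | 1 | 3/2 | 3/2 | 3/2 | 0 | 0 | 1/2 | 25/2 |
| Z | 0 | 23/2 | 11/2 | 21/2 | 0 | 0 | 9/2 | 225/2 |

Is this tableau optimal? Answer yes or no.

yes

Every Z-row coefficient is ≥ 0, so the tableau is optimal.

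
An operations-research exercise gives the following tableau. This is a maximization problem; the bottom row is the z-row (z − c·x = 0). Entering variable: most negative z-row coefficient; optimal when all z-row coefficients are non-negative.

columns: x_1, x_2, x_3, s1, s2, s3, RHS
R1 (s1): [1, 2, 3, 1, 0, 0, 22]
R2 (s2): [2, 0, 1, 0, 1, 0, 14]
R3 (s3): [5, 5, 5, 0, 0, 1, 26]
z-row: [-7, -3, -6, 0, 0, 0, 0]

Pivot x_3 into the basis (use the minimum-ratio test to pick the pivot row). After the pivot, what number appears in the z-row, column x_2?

3

Ratio test on column x_3 — row 1: 22/3 = 22/3; row 2: 14/1 = 14; row 3: 26/5 = 26/5. Minimum is 26/5 at row 3 (s3 leaves); pivot element 5.
Divide row 3 by 5; eliminate column x_3 from the other rows.
z-row update in column x_2: -3 − (-6)·1 = 3.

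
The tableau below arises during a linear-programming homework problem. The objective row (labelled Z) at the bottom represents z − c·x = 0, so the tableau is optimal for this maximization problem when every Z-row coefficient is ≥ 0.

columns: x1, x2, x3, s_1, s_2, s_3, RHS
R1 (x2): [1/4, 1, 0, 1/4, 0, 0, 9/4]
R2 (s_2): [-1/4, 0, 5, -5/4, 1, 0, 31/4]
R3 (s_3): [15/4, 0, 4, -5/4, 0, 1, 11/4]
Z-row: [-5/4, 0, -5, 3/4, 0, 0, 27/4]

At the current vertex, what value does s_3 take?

s_3 is basic (row 3); its value is the RHS of that row, 11/4.

11/4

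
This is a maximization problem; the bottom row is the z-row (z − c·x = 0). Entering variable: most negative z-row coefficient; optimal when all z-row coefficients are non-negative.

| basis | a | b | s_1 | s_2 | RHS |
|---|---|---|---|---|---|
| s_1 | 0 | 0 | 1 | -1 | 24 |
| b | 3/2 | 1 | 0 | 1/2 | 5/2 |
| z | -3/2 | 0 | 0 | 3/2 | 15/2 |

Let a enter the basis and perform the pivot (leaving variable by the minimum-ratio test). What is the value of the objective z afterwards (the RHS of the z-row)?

Ratio test on column a — row 1: entry 0 ≤ 0; row 2: (5/2)/(3/2) = 5/3. Minimum is 5/3 at row 2 (b leaves); pivot element 3/2.
Pivot on row 2; the z-row RHS becomes 15/2 − (-3/2)·(5/3) = 10.

10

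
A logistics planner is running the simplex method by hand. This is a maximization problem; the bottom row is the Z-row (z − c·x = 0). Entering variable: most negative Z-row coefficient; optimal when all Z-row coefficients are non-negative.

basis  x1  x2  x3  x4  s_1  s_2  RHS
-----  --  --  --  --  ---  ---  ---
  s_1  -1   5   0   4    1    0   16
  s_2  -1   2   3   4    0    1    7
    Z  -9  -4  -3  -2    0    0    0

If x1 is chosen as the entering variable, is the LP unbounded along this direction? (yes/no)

yes

Every constraint-row entry in column x1 is ≤ 0, so increasing x1 is unbounded.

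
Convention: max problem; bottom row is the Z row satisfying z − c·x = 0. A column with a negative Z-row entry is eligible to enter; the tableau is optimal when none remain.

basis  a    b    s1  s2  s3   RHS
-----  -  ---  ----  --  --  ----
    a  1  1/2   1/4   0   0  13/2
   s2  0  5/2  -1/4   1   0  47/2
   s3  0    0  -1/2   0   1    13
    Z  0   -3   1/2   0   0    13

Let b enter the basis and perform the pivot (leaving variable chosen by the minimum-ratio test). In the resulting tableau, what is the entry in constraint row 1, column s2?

Ratio test on column b — row 1: (13/2)/(1/2) = 13; row 2: (47/2)/(5/2) = 47/5; row 3: entry 0 ≤ 0. Minimum is 47/5 at row 2 (s2 leaves); pivot element 5/2.
Divide row 2 by 5/2; eliminate column b from the other rows.
Row 1 update in column s2: 0 − (1/2)·(2/5) = -1/5.

-1/5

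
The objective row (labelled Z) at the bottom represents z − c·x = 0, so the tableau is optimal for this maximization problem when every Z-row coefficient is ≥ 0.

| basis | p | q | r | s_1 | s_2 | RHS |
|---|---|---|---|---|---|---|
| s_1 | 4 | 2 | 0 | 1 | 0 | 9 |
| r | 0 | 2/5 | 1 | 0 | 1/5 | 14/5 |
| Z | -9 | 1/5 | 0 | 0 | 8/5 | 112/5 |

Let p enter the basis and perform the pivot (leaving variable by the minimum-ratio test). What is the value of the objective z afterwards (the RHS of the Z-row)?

Ratio test on column p — row 1: 9/4 = 9/4; row 2: entry 0 ≤ 0. Minimum is 9/4 at row 1 (s_1 leaves); pivot element 4.
Pivot on row 1; the Z-row RHS becomes 112/5 − (-9)·(9/4) = 853/20.

853/20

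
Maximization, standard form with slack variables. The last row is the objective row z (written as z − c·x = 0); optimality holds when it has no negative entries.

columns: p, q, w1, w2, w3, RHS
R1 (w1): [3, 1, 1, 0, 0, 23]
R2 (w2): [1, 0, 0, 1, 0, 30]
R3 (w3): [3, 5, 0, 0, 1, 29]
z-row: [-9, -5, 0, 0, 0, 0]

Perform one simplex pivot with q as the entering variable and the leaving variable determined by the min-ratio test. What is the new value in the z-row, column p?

-6

Ratio test on column q — row 1: 23/1 = 23; row 2: entry 0 ≤ 0; row 3: 29/5 = 29/5. Minimum is 29/5 at row 3 (w3 leaves); pivot element 5.
Divide row 3 by 5; eliminate column q from the other rows.
z-row update in column p: -9 − (-5)·(3/5) = -6.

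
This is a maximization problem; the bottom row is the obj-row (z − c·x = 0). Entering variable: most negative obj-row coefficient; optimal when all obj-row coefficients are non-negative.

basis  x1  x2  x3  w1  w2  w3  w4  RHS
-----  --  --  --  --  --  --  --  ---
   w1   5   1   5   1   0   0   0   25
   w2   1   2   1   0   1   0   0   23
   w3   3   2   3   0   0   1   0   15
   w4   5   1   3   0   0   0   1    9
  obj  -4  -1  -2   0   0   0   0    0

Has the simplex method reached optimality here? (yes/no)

The obj-row has a negative entry -4 in column x1, so it is not optimal.

no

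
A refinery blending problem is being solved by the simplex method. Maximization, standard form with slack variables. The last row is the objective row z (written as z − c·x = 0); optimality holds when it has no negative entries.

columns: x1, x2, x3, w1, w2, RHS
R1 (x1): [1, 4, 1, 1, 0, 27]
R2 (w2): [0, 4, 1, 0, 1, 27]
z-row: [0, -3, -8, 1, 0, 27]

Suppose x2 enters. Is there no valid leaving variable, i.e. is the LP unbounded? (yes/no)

Column x2 has positive entries in row(s) 1, 2, so the ratio test bounds it — not unbounded.

no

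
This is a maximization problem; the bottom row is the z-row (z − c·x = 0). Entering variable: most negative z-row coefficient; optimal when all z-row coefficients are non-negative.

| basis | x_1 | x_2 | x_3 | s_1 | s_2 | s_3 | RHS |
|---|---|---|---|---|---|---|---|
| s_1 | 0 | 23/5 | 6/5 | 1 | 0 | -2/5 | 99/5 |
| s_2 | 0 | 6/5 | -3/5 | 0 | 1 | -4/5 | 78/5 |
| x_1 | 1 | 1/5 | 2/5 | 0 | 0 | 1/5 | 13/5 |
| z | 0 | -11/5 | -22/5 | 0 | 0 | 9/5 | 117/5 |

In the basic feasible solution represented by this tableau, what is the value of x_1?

x_1 is basic (row 3); its value is the RHS of that row, 13/5.

13/5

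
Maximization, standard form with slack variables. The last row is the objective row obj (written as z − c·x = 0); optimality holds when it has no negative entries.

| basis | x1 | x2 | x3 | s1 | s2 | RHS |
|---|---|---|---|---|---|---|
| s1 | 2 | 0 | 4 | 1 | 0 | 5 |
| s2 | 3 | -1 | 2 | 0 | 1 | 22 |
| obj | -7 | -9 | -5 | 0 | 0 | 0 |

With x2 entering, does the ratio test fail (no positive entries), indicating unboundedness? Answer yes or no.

yes

Every constraint-row entry in column x2 is ≤ 0, so increasing x2 is unbounded.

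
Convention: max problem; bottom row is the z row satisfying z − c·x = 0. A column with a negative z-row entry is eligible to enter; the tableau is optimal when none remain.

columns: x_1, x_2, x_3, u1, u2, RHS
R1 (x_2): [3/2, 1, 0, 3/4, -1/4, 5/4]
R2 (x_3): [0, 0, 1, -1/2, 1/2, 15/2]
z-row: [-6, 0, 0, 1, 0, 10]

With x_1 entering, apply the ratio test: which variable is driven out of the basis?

x_2

Column x_1 entries and ratios — x_2: (5/4)/(3/2) = 5/6; x_3: 0 ≤ 0, skip.
Smallest ratio is 5/6 in the row of x_2, so x_2 leaves.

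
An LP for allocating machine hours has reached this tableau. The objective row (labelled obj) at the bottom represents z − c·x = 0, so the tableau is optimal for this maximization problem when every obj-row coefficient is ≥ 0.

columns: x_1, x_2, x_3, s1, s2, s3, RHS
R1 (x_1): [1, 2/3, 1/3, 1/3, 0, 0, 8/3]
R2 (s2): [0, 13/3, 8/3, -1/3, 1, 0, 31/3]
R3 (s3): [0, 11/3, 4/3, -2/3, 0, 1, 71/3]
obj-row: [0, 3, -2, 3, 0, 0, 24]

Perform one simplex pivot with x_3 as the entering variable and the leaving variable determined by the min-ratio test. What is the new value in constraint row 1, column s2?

-1/8

Ratio test on column x_3 — row 1: (8/3)/(1/3) = 8; row 2: (31/3)/(8/3) = 31/8; row 3: (71/3)/(4/3) = 71/4. Minimum is 31/8 at row 2 (s2 leaves); pivot element 8/3.
Divide row 2 by 8/3; eliminate column x_3 from the other rows.
Row 1 update in column s2: 0 − (1/3)·(3/8) = -1/8.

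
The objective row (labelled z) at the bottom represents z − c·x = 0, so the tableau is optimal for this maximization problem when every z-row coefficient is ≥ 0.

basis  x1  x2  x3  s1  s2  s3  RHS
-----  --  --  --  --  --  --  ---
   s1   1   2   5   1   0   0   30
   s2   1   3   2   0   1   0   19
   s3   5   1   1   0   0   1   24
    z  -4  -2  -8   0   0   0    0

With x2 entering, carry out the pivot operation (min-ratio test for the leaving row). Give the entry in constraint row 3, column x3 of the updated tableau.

1/3

Ratio test on column x2 — row 1: 30/2 = 15; row 2: 19/3 = 19/3; row 3: 24/1 = 24. Minimum is 19/3 at row 2 (s2 leaves); pivot element 3.
Divide row 2 by 3; eliminate column x2 from the other rows.
Row 3 update in column x3: 1 − 1·(2/3) = 1/3.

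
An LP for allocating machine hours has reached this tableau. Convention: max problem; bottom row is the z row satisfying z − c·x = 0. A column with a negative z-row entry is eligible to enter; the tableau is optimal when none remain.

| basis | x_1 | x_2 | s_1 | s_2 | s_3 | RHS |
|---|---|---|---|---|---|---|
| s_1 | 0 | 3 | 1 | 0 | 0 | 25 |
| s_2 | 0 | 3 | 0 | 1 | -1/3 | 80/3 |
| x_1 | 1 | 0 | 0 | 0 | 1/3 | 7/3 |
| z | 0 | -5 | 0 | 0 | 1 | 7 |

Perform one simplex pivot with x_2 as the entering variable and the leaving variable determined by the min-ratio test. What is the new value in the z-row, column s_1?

5/3

Ratio test on column x_2 — row 1: 25/3 = 25/3; row 2: (80/3)/3 = 80/9; row 3: entry 0 ≤ 0. Minimum is 25/3 at row 1 (s_1 leaves); pivot element 3.
Divide row 1 by 3; eliminate column x_2 from the other rows.
z-row update in column s_1: 0 − (-5)·(1/3) = 5/3.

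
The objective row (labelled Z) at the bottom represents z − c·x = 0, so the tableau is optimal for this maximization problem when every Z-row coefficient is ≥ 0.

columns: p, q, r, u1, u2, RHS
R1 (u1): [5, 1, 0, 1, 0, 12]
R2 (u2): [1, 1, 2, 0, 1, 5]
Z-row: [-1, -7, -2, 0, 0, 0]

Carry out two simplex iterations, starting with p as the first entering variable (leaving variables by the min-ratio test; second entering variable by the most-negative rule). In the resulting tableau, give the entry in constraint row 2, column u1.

Ratio test on column p — row 1: 12/5 = 12/5; row 2: 5/1 = 5. Minimum is 12/5 at row 1 (u1 leaves); pivot element 5.
Divide row 1 by 5; eliminate column p from the other rows.
Second iteration: most negative Z-row entry is -34/5 in column q, so q enters.
Ratio test on column q — row 1: (12/5)/(1/5) = 12; row 2: (13/5)/(4/5) = 13/4. Minimum is 13/4 at row 2 (u2 leaves); pivot element 4/5.
Divide row 2 by 4/5; eliminate column q from the other rows.
After both pivots, the entry at constraint row 2, column u1 is -1/4.

-1/4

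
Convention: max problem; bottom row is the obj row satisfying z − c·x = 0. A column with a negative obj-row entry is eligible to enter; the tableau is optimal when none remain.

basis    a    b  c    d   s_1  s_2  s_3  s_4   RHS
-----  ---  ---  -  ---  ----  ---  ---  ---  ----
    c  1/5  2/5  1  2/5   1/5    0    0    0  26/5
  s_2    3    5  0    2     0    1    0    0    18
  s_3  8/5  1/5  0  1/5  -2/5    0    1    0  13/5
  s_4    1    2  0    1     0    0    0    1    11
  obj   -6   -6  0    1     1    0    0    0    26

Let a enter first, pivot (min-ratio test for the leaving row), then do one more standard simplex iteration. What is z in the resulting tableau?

Ratio test on column a — row 1: (26/5)/(1/5) = 26; row 2: 18/3 = 6; row 3: (13/5)/(8/5) = 13/8; row 4: 11/1 = 11. Minimum is 13/8 at row 3 (s_3 leaves); pivot element 8/5.
Pivot on row 3; the obj-row RHS becomes 26 − (-6)·(13/8) = 143/4.
Next entering variable (most negative obj-row entry -21/4): b.
Ratio test on column b — row 1: (39/8)/(3/8) = 13; row 2: (105/8)/(37/8) = 105/37; row 3: (13/8)/(1/8) = 13; row 4: (75/8)/(15/8) = 5. Minimum is 105/37 at row 2 (s_2 leaves); pivot element 37/8.
After the second pivot the obj-row RHS is 143/4 − (-21/4)·(105/37) = 1874/37.

1874/37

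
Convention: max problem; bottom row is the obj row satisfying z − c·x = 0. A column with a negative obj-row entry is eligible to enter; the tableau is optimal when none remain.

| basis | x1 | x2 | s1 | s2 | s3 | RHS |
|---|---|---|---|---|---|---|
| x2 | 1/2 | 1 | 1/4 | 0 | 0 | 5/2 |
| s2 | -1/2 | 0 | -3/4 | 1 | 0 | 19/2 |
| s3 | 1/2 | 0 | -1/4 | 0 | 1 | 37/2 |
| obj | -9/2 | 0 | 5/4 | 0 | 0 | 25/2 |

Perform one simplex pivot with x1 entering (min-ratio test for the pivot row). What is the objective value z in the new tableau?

35

Ratio test on column x1 — row 1: (5/2)/(1/2) = 5; row 2: entry -1/2 ≤ 0; row 3: (37/2)/(1/2) = 37. Minimum is 5 at row 1 (x2 leaves); pivot element 1/2.
Pivot on row 1; the obj-row RHS becomes 25/2 − (-9/2)·5 = 35.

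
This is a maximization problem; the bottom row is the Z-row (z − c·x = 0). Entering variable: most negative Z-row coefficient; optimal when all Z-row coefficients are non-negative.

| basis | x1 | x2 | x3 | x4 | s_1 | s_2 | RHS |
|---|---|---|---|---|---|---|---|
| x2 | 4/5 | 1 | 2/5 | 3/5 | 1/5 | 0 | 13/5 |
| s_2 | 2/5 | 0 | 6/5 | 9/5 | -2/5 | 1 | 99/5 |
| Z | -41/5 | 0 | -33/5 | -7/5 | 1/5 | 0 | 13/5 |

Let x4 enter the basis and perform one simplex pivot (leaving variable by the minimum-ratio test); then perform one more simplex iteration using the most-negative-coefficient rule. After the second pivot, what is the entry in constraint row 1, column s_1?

Ratio test on column x4 — row 1: (13/5)/(3/5) = 13/3; row 2: (99/5)/(9/5) = 11. Minimum is 13/3 at row 1 (x2 leaves); pivot element 3/5.
Divide row 1 by 3/5; eliminate column x4 from the other rows.
Second iteration: most negative Z-row entry is -19/3 in column x1, so x1 enters.
Ratio test on column x1 — row 1: (13/3)/(4/3) = 13/4; row 2: entry -2 ≤ 0. Minimum is 13/4 at row 1 (x4 leaves); pivot element 4/3.
Divide row 1 by 4/3; eliminate column x1 from the other rows.
After both pivots, the entry at constraint row 1, column s_1 is 1/4.

1/4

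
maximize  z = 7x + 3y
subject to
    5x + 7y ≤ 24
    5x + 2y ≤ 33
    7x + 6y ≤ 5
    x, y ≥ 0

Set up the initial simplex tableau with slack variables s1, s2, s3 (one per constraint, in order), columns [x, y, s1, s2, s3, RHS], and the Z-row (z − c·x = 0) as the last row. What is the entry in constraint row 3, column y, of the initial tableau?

6

Constraint 3 has coefficient 6 on y.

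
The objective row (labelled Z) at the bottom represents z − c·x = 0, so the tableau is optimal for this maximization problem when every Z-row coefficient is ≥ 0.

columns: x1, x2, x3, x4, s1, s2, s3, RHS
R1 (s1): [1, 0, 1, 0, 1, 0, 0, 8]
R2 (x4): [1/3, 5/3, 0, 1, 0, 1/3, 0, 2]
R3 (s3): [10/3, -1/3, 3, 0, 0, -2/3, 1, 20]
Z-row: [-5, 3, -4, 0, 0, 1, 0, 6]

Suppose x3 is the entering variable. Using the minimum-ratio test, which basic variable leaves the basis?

s3

Column x3 entries and ratios — s1: 8/1 = 8; x4: 0 ≤ 0, skip; s3: 20/3 = 20/3.
Smallest ratio is 20/3 in the row of s3, so s3 leaves.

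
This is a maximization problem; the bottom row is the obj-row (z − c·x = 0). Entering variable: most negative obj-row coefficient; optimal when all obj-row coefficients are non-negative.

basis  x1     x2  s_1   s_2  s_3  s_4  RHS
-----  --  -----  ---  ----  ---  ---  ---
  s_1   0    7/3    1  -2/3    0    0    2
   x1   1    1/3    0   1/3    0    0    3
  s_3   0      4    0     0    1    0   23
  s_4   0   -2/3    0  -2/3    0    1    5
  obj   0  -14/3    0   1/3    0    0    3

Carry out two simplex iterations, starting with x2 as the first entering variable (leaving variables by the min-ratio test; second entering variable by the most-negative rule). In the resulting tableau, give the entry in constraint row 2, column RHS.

19/3

Ratio test on column x2 — row 1: 2/(7/3) = 6/7; row 2: 3/(1/3) = 9; row 3: 23/4 = 23/4; row 4: entry -2/3 ≤ 0. Minimum is 6/7 at row 1 (s_1 leaves); pivot element 7/3.
Divide row 1 by 7/3; eliminate column x2 from the other rows.
Second iteration: most negative obj-row entry is -1 in column s_2, so s_2 enters.
Ratio test on column s_2 — row 1: entry -2/7 ≤ 0; row 2: (19/7)/(3/7) = 19/3; row 3: (137/7)/(8/7) = 137/8; row 4: entry -6/7 ≤ 0. Minimum is 19/3 at row 2 (x1 leaves); pivot element 3/7.
Divide row 2 by 3/7; eliminate column s_2 from the other rows.
After both pivots, the entry at constraint row 2, column RHS is 19/3.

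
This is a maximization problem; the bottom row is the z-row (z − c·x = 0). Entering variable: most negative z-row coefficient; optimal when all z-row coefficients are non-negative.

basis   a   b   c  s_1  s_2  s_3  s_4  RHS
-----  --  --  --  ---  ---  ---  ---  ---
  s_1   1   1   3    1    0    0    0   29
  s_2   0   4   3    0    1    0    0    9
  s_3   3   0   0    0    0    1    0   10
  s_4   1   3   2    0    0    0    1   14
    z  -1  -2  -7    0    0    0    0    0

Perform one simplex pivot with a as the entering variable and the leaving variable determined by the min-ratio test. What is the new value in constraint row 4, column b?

3

Ratio test on column a — row 1: 29/1 = 29; row 2: entry 0 ≤ 0; row 3: 10/3 = 10/3; row 4: 14/1 = 14. Minimum is 10/3 at row 3 (s_3 leaves); pivot element 3.
Divide row 3 by 3; eliminate column a from the other rows.
Row 4 update in column b: 3 − 1·0 = 3.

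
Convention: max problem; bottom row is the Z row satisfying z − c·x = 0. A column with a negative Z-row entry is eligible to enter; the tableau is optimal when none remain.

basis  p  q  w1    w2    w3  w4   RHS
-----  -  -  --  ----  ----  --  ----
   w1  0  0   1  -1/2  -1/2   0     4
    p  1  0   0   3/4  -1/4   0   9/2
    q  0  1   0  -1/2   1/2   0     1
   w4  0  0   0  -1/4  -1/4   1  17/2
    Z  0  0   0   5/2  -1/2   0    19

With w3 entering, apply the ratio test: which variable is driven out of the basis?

Column w3 entries and ratios — w1: -1/2 ≤ 0, skip; p: -1/4 ≤ 0, skip; q: 1/(1/2) = 2; w4: -1/4 ≤ 0, skip.
Smallest ratio is 2 in the row of q, so q leaves.

q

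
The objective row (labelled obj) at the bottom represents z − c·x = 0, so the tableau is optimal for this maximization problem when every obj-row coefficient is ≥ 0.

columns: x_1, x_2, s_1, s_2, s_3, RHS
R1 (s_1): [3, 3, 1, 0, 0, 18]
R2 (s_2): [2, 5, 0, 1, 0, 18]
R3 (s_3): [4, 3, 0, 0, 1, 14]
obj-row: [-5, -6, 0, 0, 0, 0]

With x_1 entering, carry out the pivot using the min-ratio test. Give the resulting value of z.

Ratio test on column x_1 — row 1: 18/3 = 6; row 2: 18/2 = 9; row 3: 14/4 = 7/2. Minimum is 7/2 at row 3 (s_3 leaves); pivot element 4.
Pivot on row 3; the obj-row RHS becomes 0 − (-5)·(7/2) = 35/2.

35/2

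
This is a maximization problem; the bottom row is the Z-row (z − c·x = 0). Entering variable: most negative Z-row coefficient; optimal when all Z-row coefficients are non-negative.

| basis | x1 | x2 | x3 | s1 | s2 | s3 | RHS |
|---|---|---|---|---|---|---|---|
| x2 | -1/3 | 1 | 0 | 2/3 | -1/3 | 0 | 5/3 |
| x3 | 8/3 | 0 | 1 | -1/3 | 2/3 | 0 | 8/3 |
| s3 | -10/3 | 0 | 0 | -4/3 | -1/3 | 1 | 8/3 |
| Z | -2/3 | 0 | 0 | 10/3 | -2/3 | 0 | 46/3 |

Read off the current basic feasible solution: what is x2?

5/3

x2 is basic (row 1); its value is the RHS of that row, 5/3.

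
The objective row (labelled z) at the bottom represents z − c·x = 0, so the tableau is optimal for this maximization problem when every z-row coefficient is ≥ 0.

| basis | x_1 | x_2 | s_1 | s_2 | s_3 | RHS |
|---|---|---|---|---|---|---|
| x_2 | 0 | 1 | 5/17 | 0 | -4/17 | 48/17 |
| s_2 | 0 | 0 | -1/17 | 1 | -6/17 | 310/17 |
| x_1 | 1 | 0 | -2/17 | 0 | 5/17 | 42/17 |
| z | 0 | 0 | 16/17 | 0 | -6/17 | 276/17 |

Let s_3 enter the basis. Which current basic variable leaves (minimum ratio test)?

x_1

Column s_3 entries and ratios — x_2: -4/17 ≤ 0, skip; s_2: -6/17 ≤ 0, skip; x_1: (42/17)/(5/17) = 42/5.
Smallest ratio is 42/5 in the row of x_1, so x_1 leaves.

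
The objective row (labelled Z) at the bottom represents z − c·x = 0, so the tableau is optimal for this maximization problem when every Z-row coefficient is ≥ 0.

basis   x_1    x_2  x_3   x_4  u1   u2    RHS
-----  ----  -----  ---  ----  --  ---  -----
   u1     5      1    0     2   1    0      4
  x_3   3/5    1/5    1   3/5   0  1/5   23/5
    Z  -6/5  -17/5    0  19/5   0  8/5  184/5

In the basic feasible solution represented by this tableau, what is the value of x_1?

x_1 is not in the basis, so in the current basic feasible solution x_1 = 0.

0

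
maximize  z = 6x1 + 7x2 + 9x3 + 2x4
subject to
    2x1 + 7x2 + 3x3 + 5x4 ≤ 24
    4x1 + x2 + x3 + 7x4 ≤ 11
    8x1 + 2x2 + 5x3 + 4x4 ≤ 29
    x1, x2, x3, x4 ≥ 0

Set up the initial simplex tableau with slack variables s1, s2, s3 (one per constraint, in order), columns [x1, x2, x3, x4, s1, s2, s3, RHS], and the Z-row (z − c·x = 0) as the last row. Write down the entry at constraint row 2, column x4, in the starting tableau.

Constraint 2 has coefficient 7 on x4.

7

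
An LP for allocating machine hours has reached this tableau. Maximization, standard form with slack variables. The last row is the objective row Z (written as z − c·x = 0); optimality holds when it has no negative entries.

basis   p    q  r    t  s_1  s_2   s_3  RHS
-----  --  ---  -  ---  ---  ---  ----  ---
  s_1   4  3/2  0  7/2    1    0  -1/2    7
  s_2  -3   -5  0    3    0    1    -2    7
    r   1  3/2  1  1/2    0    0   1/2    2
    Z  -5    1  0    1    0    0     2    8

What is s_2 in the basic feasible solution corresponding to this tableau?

s_2 is basic (row 2); its value is the RHS of that row, 7.

7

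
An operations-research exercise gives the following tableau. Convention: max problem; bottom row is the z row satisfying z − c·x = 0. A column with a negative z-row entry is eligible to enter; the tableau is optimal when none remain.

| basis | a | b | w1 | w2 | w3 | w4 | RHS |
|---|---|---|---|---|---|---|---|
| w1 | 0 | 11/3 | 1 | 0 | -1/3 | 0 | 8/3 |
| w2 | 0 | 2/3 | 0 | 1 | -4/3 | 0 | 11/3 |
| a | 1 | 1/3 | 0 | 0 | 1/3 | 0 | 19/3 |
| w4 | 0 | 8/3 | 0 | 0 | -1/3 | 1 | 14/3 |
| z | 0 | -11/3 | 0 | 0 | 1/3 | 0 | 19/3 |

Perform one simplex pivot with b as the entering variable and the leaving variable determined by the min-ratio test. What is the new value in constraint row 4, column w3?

Ratio test on column b — row 1: (8/3)/(11/3) = 8/11; row 2: (11/3)/(2/3) = 11/2; row 3: (19/3)/(1/3) = 19; row 4: (14/3)/(8/3) = 7/4. Minimum is 8/11 at row 1 (w1 leaves); pivot element 11/3.
Divide row 1 by 11/3; eliminate column b from the other rows.
Row 4 update in column w3: -1/3 − (8/3)·(-1/11) = -1/11.

-1/11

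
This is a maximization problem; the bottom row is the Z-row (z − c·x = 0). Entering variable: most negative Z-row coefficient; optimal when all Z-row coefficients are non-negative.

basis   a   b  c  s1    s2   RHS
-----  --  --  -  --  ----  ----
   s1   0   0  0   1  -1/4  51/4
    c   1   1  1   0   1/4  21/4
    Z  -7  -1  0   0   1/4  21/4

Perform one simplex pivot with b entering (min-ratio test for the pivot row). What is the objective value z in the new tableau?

21/2

Ratio test on column b — row 1: entry 0 ≤ 0; row 2: (21/4)/1 = 21/4. Minimum is 21/4 at row 2 (c leaves); pivot element 1.
Pivot on row 2; the Z-row RHS becomes 21/4 − (-1)·(21/4) = 21/2.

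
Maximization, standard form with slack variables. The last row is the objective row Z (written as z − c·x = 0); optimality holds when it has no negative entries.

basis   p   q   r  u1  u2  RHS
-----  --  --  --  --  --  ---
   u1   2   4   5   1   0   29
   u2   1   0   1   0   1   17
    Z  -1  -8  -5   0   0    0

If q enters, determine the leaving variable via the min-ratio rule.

Column q entries and ratios — u1: 29/4 = 29/4; u2: 0 ≤ 0, skip.
Smallest ratio is 29/4 in the row of u1, so u1 leaves.

u1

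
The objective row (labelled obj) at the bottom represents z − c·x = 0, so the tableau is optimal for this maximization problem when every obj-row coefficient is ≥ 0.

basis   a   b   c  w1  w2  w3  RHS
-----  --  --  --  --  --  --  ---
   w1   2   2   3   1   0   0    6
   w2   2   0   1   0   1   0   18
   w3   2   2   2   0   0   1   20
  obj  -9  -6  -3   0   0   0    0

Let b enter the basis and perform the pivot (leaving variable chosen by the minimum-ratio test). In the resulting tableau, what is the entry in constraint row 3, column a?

0

Ratio test on column b — row 1: 6/2 = 3; row 2: entry 0 ≤ 0; row 3: 20/2 = 10. Minimum is 3 at row 1 (w1 leaves); pivot element 2.
Divide row 1 by 2; eliminate column b from the other rows.
Row 3 update in column a: 2 − 2·1 = 0.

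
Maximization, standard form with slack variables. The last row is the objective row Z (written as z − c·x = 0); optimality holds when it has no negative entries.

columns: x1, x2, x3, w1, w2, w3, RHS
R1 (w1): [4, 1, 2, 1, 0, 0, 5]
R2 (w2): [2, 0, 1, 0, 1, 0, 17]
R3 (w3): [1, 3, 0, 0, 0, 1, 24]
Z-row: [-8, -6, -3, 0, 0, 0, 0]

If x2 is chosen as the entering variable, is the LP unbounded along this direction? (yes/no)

Column x2 has positive entries in row(s) 1, 3, so the ratio test bounds it — not unbounded.

no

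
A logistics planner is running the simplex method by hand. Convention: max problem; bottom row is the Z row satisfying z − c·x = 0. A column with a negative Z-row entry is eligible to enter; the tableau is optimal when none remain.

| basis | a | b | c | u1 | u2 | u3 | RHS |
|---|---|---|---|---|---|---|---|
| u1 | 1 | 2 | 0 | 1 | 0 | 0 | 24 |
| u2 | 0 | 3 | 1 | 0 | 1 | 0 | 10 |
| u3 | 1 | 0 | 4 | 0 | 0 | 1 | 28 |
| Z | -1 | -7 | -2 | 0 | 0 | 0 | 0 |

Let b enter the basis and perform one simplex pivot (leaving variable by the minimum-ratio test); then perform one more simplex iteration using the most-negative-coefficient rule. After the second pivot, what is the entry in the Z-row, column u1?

Ratio test on column b — row 1: 24/2 = 12; row 2: 10/3 = 10/3; row 3: entry 0 ≤ 0. Minimum is 10/3 at row 2 (u2 leaves); pivot element 3.
Divide row 2 by 3; eliminate column b from the other rows.
Second iteration: most negative Z-row entry is -1 in column a, so a enters.
Ratio test on column a — row 1: (52/3)/1 = 52/3; row 2: entry 0 ≤ 0; row 3: 28/1 = 28. Minimum is 52/3 at row 1 (u1 leaves); pivot element 1.
Divide row 1 by 1; eliminate column a from the other rows.
After both pivots, the entry at the Z-row, column u1 is 1.

1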